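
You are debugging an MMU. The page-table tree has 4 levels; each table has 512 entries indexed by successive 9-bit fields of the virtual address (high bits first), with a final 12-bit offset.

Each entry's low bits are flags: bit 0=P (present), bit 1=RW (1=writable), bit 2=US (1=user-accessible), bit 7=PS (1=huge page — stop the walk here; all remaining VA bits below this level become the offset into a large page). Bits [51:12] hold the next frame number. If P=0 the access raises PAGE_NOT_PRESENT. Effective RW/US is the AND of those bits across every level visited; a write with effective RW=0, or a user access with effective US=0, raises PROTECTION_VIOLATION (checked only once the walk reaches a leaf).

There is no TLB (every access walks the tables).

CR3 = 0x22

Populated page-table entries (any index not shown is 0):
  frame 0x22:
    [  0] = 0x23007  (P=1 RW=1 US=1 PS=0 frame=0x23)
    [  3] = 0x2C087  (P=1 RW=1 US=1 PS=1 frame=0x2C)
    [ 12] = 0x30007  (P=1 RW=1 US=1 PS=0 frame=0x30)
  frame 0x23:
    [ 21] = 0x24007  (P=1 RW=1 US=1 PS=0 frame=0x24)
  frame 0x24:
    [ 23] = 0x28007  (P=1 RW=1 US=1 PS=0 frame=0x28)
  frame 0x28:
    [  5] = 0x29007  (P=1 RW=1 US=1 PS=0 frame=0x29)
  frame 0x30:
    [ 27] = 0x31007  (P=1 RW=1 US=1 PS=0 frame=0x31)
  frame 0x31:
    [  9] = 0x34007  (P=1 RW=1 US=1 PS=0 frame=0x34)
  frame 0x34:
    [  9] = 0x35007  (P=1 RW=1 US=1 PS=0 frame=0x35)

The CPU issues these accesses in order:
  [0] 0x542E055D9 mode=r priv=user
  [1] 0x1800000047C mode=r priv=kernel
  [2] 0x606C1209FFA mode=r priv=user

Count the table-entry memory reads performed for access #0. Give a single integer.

Per-access translation:
#0 VA=0x542E055D9 (r,user):
  lvl0: tbl 0x22, slot 0 ⇒ 0x23007 (P1/RW1/US1/PS0)
  lvl1: tbl 0x23, slot 21 ⇒ 0x24007 (P1/RW1/US1/PS0)
  lvl2: tbl 0x24, slot 23 ⇒ 0x28007 (P1/RW1/US1/PS0)
  lvl3: tbl 0x28, slot 5 ⇒ 0x29007 (P1/RW1/US1/PS0)
  ✓ 0x295D9  — 4 lookups
#1 VA=0x1800000047C (r,kernel):
  lvl0: tbl 0x22, slot 3 ⇒ 0x2C087 (P1/RW1/US1/PS1)
  ✓ 0x2C47C (huge @L0)  — 1 lookups
#2 VA=0x606C1209FFA (r,user):
  lvl0: tbl 0x22, slot 12 ⇒ 0x30007 (P1/RW1/US1/PS0)
  lvl1: tbl 0x30, slot 27 ⇒ 0x31007 (P1/RW1/US1/PS0)
  lvl2: tbl 0x31, slot 9 ⇒ 0x34007 (P1/RW1/US1/PS0)
  lvl3: tbl 0x34, slot 9 ⇒ 0x35007 (P1/RW1/US1/PS0)
  ✓ 0x35FFA  — 4 lookups

Entries read for #0: 4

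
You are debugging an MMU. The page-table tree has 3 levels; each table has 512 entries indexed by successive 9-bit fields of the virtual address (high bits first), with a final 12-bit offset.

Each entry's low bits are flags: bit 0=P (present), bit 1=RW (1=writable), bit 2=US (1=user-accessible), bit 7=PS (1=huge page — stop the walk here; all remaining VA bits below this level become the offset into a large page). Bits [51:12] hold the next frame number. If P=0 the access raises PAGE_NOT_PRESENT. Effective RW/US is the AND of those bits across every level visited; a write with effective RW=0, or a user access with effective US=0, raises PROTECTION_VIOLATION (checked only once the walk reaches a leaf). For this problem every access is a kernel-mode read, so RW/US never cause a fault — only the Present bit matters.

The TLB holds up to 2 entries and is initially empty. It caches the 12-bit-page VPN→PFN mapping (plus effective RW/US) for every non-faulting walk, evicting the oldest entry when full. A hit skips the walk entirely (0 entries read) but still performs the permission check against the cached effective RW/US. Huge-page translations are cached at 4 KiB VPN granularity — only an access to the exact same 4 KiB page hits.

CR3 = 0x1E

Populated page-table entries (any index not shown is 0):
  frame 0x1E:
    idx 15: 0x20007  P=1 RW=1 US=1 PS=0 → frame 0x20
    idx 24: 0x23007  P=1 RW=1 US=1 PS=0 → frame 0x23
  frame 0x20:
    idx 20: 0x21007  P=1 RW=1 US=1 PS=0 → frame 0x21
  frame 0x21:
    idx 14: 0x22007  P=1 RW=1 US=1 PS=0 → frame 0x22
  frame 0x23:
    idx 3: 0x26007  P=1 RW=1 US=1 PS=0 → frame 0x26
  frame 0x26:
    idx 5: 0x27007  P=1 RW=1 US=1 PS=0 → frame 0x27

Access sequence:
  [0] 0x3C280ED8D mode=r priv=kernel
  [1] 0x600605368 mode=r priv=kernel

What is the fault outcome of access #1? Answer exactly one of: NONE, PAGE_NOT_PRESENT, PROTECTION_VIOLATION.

Trace:
#0 VA=0x3C280ED8D (r,kernel):
  L0 @0x1E[15] → 0x20007  P=1,RW=1,US=1,PS=0
  L1 @0x20[20] → 0x21007  P=1,RW=1,US=1,PS=0
  L2 @0x21[14] → 0x22007  P=1,RW=1,US=1,PS=0
  → PA=0x22D8D  (3 entries read)
#1 VA=0x600605368 (r,kernel):
  L0 @0x1E[24] → 0x23007  P=1,RW=1,US=1,PS=0
  L1 @0x23[3] → 0x26007  P=1,RW=1,US=1,PS=0
  L2 @0x26[5] → 0x27007  P=1,RW=1,US=1,PS=0
  → PA=0x27368  (3 entries read)

Access #1 fault: NONE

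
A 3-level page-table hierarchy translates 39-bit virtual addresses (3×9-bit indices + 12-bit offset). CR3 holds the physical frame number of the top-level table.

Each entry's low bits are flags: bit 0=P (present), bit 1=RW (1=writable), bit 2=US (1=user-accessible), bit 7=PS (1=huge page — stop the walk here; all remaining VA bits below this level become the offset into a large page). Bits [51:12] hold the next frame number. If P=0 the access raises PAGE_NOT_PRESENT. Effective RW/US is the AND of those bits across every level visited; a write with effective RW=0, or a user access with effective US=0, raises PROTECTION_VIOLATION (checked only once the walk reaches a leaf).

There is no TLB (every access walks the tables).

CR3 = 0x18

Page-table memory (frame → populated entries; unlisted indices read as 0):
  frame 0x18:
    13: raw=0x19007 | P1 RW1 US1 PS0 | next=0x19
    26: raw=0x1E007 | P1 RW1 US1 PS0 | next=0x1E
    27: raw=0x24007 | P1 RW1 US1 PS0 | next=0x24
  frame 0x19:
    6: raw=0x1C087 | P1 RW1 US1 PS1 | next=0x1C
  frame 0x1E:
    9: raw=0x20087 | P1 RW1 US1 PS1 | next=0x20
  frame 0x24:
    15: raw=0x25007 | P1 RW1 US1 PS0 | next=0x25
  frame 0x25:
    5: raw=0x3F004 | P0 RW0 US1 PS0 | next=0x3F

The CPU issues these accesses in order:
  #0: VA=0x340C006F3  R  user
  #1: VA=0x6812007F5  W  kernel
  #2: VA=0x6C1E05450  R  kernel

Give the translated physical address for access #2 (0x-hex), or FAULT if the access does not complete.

Trace:
#0 VA=0x340C006F3 (r,user):
  lvl0: tbl 0x18, slot 13 ⇒ 0x19007 (P1/RW1/US1/PS0)
  lvl1: tbl 0x19, slot 6 ⇒ 0x1C087 (P1/RW1/US1/PS1)
  → PA=0x1C6F3 (huge @L1)  (2 entries read)
#1 VA=0x6812007F5 (w,kernel):
  lvl0: tbl 0x18, slot 26 ⇒ 0x1E007 (P1/RW1/US1/PS0)
  lvl1: tbl 0x1E, slot 9 ⇒ 0x20087 (P1/RW1/US1/PS1)
  → PA=0x207F5 (huge @L1)  (2 entries read)
#2 VA=0x6C1E05450 (r,kernel):
  lvl0: tbl 0x18, slot 27 ⇒ 0x24007 (P1/RW1/US1/PS0)
  lvl1: tbl 0x24, slot 15 ⇒ 0x25007 (P1/RW1/US1/PS0)
  lvl2: tbl 0x25, slot 5 ⇒ 0x3F004 (P0/RW0/US1/PS0)
  ⇒ fault: PAGE_NOT_PRESENT  — 3 lookups

Access #2 PA: FAULT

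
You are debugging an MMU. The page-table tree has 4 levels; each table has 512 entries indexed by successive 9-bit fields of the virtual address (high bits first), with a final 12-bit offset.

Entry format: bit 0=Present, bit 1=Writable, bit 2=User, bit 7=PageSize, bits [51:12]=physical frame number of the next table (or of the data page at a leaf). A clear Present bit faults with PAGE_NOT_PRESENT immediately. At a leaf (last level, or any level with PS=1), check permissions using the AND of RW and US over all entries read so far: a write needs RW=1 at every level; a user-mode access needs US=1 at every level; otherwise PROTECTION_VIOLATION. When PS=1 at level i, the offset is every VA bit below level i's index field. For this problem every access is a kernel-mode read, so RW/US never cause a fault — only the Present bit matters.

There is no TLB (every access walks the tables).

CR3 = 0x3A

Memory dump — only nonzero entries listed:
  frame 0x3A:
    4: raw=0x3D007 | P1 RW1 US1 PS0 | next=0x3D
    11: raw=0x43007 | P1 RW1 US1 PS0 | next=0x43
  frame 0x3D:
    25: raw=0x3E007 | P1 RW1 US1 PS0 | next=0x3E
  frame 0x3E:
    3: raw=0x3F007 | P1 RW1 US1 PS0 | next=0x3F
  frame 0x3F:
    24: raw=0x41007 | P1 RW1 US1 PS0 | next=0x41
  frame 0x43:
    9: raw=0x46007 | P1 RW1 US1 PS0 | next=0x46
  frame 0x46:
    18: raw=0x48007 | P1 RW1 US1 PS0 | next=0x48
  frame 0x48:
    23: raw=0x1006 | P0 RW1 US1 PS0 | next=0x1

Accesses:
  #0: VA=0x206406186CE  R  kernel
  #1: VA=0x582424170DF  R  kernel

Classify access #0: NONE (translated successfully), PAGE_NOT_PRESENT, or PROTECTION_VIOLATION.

Trace:
#0 VA=0x206406186CE (r,kernel):
  lvl0: tbl 0x3A, slot 4 ⇒ 0x3D007 (P1/RW1/US1/PS0)
  lvl1: tbl 0x3D, slot 25 ⇒ 0x3E007 (P1/RW1/US1/PS0)
  lvl2: tbl 0x3E, slot 3 ⇒ 0x3F007 (P1/RW1/US1/PS0)
  lvl3: tbl 0x3F, slot 24 ⇒ 0x41007 (P1/RW1/US1/PS0)
  ✓ 0x416CE  — 4 lookups
#1 VA=0x582424170DF (r,kernel):
  lvl0: tbl 0x3A, slot 11 ⇒ 0x43007 (P1/RW1/US1/PS0)
  lvl1: tbl 0x43, slot 9 ⇒ 0x46007 (P1/RW1/US1/PS0)
  lvl2: tbl 0x46, slot 18 ⇒ 0x48007 (P1/RW1/US1/PS0)
  lvl3: tbl 0x48, slot 23 ⇒ 0x1006 (P0/RW1/US1/PS0)
  ✗ PAGE_NOT_PRESENT  [4 reads]

Access #0 fault: NONE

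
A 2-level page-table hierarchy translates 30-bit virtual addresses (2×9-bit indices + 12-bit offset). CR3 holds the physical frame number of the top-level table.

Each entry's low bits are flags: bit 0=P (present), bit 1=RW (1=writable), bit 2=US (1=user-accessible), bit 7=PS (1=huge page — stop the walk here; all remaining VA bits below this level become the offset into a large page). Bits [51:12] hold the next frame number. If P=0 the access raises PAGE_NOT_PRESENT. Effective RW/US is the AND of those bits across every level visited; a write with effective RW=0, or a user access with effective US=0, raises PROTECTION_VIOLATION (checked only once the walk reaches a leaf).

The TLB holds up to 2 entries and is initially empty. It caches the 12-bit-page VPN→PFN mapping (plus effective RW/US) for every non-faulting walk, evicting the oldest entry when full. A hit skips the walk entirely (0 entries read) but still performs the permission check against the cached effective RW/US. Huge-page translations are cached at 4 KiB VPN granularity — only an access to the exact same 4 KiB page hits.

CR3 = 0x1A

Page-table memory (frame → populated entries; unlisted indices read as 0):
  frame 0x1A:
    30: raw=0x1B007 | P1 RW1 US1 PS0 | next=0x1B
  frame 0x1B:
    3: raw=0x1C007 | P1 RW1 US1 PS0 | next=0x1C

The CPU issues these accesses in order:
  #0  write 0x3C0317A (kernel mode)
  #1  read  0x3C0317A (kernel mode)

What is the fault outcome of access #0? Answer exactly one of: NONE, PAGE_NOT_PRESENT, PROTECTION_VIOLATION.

Walk each access:
#0 VA=0x3C0317A (w,kernel):
  L0: frame=0x1A idx=30 entry=0x1B007 [P=1 RW=1 US=1 PS=0]
  L1: frame=0x1B idx=3 entry=0x1C007 [P=1 RW=1 US=1 PS=0]
  → PA=0x1C17A  (2 entries read)
#1 VA=0x3C0317A (r,kernel):
  TLB hit vpn=0x3C03 → PA=0x1C17A

Access #0 fault: NONE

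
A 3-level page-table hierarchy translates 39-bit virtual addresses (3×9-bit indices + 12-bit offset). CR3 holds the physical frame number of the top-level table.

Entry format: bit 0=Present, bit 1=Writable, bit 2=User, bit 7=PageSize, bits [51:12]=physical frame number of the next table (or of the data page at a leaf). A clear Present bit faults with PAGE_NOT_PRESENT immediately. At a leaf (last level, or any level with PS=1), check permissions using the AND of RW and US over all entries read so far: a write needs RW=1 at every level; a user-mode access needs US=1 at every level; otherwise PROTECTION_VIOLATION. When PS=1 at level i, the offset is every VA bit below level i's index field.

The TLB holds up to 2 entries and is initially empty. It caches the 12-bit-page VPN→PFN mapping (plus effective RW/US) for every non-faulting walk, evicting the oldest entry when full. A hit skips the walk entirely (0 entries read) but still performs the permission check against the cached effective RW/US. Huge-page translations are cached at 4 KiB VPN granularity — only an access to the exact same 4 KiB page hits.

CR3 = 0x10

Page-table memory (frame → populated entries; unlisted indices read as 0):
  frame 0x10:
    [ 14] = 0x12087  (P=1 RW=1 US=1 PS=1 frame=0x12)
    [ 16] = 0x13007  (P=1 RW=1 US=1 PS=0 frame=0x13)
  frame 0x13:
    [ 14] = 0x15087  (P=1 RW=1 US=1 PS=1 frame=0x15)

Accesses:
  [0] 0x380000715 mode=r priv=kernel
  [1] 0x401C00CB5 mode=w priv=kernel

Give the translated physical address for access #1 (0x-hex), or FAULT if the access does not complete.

Walk each access:
#0 VA=0x380000715 (r,kernel):
  [0] read 0x10 idx=14: raw=0x12087 flags P=1 W=1 U=1 S=1
  ✓ 0x12715 (huge @L0)  — 1 lookups
#1 VA=0x401C00CB5 (w,kernel):
  [0] read 0x10 idx=16: raw=0x13007 flags P=1 W=1 U=1 S=0
  [1] read 0x13 idx=14: raw=0x15087 flags P=1 W=1 U=1 S=1
  ✓ 0x15CB5 (huge @L1)  — 2 lookups

Access #1 PA: 0x15CB5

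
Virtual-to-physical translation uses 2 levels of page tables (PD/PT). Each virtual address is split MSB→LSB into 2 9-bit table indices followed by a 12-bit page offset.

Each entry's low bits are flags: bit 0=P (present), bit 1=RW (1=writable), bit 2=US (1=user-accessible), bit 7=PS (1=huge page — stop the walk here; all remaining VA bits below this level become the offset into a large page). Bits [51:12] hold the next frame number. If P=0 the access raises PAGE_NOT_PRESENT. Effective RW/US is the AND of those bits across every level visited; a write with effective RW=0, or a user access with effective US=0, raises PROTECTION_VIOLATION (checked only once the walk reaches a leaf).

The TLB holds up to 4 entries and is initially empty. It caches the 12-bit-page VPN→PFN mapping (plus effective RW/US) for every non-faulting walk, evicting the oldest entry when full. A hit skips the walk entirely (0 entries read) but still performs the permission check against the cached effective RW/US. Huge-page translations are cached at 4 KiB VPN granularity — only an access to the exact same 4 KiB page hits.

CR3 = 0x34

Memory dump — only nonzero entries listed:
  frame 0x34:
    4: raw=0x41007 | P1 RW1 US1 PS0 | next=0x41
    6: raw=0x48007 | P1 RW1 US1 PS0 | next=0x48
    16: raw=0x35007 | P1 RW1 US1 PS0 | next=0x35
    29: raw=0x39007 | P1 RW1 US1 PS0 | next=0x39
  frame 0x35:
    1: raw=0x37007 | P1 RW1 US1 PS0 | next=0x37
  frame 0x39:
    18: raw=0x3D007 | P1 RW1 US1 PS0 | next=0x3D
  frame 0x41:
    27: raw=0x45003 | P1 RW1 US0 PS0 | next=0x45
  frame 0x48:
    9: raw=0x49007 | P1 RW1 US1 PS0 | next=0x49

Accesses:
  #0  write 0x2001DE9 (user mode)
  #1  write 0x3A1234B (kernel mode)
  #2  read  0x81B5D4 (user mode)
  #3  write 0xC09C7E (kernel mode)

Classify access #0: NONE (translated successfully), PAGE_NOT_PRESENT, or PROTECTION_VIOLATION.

Walk each access:
#0 VA=0x2001DE9 (w,user):
  L0: frame=0x34 idx=16 entry=0x35007 [P=1 RW=1 US=1 PS=0]
  L1: frame=0x35 idx=1 entry=0x37007 [P=1 RW=1 US=1 PS=0]
  ✓ 0x37DE9  — 2 lookups
#1 VA=0x3A1234B (w,kernel):
  L0: frame=0x34 idx=29 entry=0x39007 [P=1 RW=1 US=1 PS=0]
  L1: frame=0x39 idx=18 entry=0x3D007 [P=1 RW=1 US=1 PS=0]
  ✓ 0x3D34B  — 2 lookups
#2 VA=0x81B5D4 (r,user):
  L0: frame=0x34 idx=4 entry=0x41007 [P=1 RW=1 US=1 PS=0]
  L1: frame=0x41 idx=27 entry=0x45003 [P=1 RW=1 US=0 PS=0]
  → PROTECTION_VIOLATION  (2 entries read)
#3 VA=0xC09C7E (w,kernel):
  L0: frame=0x34 idx=6 entry=0x48007 [P=1 RW=1 US=1 PS=0]
  L1: frame=0x48 idx=9 entry=0x49007 [P=1 RW=1 US=1 PS=0]
  ✓ 0x49C7E  — 2 lookups

Access #0 fault: NONE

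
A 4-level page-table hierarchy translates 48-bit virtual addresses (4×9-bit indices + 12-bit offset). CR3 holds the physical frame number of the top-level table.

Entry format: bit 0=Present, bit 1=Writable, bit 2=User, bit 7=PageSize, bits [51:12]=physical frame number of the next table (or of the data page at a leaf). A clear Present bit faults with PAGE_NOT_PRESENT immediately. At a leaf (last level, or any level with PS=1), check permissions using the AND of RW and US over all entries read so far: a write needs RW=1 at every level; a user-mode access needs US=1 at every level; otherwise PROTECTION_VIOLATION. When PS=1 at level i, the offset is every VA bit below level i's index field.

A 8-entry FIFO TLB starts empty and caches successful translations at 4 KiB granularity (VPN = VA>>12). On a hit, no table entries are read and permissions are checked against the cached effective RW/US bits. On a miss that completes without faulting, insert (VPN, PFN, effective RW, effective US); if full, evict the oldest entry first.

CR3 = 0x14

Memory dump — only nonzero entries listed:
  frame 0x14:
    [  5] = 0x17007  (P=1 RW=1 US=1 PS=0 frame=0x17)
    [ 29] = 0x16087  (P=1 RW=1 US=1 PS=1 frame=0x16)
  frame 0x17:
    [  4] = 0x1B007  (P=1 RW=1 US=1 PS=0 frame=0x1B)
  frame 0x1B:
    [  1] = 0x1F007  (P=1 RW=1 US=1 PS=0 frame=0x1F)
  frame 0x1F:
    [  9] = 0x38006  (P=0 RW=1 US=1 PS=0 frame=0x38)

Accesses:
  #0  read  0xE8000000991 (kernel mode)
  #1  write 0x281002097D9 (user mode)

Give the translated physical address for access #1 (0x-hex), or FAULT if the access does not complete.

Per-access translation:
#0 VA=0xE8000000991 (r,kernel):
  L0 @0x14[29] → 0x16087  P=1,RW=1,US=1,PS=1
  → PA=0x16991 (huge @L0)  (1 entries read)
#1 VA=0x281002097D9 (w,user):
  L0 @0x14[5] → 0x17007  P=1,RW=1,US=1,PS=0
  L1 @0x17[4] → 0x1B007  P=1,RW=1,US=1,PS=0
  L2 @0x1B[1] → 0x1F007  P=1,RW=1,US=1,PS=0
  L3 @0x1F[9] → 0x38006  P=0,RW=1,US=1,PS=0
  ⇒ fault: PAGE_NOT_PRESENT  — 4 lookups

Access #1 PA: FAULT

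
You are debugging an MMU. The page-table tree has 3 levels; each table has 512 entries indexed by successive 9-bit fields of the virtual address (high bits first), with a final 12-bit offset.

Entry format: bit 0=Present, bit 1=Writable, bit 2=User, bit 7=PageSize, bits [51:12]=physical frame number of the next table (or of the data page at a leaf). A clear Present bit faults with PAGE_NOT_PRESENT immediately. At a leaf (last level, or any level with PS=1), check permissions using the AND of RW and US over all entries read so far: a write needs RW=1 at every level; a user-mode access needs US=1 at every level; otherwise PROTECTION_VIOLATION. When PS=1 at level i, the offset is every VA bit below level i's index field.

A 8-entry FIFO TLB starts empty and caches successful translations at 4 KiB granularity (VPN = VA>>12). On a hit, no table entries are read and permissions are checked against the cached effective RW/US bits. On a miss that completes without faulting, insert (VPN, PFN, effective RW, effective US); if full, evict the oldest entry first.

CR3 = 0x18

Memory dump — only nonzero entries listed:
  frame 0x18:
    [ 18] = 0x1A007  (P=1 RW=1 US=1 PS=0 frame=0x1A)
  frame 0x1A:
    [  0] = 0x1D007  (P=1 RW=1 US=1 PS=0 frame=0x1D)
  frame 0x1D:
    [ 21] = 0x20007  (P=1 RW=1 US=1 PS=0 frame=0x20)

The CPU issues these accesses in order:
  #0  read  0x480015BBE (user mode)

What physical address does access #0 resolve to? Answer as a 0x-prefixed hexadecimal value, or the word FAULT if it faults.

Walk each access:
#0 VA=0x480015BBE (r,user):
  L0 @0x18[18] → 0x1A007  P=1,RW=1,US=1,PS=0
  L1 @0x1A[0] → 0x1D007  P=1,RW=1,US=1,PS=0
  L2 @0x1D[21] → 0x20007  P=1,RW=1,US=1,PS=0
  → PA=0x20BBE  (3 entries read)

Access #0 PA: 0x20BBE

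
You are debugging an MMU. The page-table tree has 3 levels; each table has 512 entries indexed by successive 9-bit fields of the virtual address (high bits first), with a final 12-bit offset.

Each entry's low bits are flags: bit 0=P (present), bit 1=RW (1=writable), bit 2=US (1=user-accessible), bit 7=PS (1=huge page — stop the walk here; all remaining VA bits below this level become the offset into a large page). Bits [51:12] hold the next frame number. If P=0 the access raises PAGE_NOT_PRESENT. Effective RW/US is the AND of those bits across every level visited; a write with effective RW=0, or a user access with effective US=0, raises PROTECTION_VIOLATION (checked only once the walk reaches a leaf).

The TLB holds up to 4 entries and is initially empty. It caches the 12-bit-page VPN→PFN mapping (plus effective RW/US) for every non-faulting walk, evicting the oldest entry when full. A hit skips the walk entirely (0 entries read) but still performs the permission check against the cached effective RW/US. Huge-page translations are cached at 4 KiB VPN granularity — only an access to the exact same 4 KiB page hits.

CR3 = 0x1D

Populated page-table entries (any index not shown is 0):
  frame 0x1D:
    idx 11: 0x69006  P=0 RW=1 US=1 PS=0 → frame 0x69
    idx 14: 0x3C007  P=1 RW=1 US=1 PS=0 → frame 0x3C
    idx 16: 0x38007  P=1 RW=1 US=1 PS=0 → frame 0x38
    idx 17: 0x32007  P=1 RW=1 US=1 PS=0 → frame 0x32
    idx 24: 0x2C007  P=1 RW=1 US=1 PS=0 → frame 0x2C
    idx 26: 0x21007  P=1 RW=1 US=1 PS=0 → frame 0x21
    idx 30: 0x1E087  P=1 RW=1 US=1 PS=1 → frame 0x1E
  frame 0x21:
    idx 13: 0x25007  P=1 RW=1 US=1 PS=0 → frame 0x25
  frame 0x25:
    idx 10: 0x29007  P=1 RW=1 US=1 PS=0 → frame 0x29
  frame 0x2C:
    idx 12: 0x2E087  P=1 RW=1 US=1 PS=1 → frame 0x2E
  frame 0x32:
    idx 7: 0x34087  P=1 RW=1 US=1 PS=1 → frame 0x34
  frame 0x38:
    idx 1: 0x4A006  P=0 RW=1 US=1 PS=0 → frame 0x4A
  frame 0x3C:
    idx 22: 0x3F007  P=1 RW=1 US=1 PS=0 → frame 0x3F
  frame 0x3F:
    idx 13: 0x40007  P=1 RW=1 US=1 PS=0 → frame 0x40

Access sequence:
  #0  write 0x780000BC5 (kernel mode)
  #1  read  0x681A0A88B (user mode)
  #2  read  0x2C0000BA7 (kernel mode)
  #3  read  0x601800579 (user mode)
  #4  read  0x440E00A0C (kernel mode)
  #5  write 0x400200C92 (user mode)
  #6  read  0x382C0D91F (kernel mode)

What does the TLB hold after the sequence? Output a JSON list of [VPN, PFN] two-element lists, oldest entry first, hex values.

Trace:
#0 VA=0x780000BC5 (w,kernel):
  L0 @0x1D[30] → 0x1E087  P=1,RW=1,US=1,PS=1
  ✓ 0x1EBC5 (huge @L0)  — 1 lookups
#1 VA=0x681A0A88B (r,user):
  L0 @0x1D[26] → 0x21007  P=1,RW=1,US=1,PS=0
  L1 @0x21[13] → 0x25007  P=1,RW=1,US=1,PS=0
  L2 @0x25[10] → 0x29007  P=1,RW=1,US=1,PS=0
  ✓ 0x2988B  — 3 lookups
#2 VA=0x2C0000BA7 (r,kernel):
  L0 @0x1D[11] → 0x69006  P=0,RW=1,US=1,PS=0
  ⇒ fault: PAGE_NOT_PRESENT  — 1 lookups
#3 VA=0x601800579 (r,user):
  L0 @0x1D[24] → 0x2C007  P=1,RW=1,US=1,PS=0
  L1 @0x2C[12] → 0x2E087  P=1,RW=1,US=1,PS=1
  ✓ 0x2E579 (huge @L1)  — 2 lookups
#4 VA=0x440E00A0C (r,kernel):
  L0 @0x1D[17] → 0x32007  P=1,RW=1,US=1,PS=0
  L1 @0x32[7] → 0x34087  P=1,RW=1,US=1,PS=1
  ✓ 0x34A0C (huge @L1)  — 2 lookups
#5 VA=0x400200C92 (w,user):
  L0 @0x1D[16] → 0x38007  P=1,RW=1,US=1,PS=0
  L1 @0x38[1] → 0x4A006  P=0,RW=1,US=1,PS=0
  ⇒ fault: PAGE_NOT_PRESENT  — 2 lookups
#6 VA=0x382C0D91F (r,kernel):
  L0 @0x1D[14] → 0x3C007  P=1,RW=1,US=1,PS=0
  L1 @0x3C[22] → 0x3F007  P=1,RW=1,US=1,PS=0
  L2 @0x3F[13] → 0x40007  P=1,RW=1,US=1,PS=0
  ✓ 0x4091F  — 3 lookups

TLB: [["0x681A0A", "0x29"], ["0x601800", "0x2E"], ["0x440E00", "0x34"], ["0x382C0D", "0x40"]]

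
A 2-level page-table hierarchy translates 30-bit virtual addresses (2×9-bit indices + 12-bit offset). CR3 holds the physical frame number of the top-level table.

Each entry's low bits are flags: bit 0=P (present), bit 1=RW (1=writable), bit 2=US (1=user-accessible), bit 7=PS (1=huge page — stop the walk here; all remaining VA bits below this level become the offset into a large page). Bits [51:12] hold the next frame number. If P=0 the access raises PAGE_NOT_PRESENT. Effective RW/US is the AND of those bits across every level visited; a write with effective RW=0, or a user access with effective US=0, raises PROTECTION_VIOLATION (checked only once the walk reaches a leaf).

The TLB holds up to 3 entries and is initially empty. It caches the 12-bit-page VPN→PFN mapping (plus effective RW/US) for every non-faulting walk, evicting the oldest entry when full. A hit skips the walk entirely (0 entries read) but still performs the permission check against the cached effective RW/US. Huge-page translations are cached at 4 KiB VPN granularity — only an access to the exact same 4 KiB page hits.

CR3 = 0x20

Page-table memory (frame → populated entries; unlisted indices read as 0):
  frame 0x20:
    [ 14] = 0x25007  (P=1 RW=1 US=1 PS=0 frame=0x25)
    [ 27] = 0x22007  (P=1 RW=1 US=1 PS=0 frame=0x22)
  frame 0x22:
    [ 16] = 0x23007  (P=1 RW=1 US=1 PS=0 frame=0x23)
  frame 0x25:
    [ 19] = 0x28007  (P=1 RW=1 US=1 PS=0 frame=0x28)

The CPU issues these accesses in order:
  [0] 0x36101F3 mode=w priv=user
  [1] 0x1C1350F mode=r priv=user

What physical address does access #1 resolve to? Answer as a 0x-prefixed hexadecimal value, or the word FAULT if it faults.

Walk each access:
#0 VA=0x36101F3 (w,user):
  [0] read 0x20 idx=27: raw=0x22007 flags P=1 W=1 U=1 S=0
  [1] read 0x22 idx=16: raw=0x23007 flags P=1 W=1 U=1 S=0
  ✓ 0x231F3  — 2 lookups
#1 VA=0x1C1350F (r,user):
  [0] read 0x20 idx=14: raw=0x25007 flags P=1 W=1 U=1 S=0
  [1] read 0x25 idx=19: raw=0x28007 flags P=1 W=1 U=1 S=0
  ✓ 0x2850F  — 2 lookups

Access #1 PA: 0x2850F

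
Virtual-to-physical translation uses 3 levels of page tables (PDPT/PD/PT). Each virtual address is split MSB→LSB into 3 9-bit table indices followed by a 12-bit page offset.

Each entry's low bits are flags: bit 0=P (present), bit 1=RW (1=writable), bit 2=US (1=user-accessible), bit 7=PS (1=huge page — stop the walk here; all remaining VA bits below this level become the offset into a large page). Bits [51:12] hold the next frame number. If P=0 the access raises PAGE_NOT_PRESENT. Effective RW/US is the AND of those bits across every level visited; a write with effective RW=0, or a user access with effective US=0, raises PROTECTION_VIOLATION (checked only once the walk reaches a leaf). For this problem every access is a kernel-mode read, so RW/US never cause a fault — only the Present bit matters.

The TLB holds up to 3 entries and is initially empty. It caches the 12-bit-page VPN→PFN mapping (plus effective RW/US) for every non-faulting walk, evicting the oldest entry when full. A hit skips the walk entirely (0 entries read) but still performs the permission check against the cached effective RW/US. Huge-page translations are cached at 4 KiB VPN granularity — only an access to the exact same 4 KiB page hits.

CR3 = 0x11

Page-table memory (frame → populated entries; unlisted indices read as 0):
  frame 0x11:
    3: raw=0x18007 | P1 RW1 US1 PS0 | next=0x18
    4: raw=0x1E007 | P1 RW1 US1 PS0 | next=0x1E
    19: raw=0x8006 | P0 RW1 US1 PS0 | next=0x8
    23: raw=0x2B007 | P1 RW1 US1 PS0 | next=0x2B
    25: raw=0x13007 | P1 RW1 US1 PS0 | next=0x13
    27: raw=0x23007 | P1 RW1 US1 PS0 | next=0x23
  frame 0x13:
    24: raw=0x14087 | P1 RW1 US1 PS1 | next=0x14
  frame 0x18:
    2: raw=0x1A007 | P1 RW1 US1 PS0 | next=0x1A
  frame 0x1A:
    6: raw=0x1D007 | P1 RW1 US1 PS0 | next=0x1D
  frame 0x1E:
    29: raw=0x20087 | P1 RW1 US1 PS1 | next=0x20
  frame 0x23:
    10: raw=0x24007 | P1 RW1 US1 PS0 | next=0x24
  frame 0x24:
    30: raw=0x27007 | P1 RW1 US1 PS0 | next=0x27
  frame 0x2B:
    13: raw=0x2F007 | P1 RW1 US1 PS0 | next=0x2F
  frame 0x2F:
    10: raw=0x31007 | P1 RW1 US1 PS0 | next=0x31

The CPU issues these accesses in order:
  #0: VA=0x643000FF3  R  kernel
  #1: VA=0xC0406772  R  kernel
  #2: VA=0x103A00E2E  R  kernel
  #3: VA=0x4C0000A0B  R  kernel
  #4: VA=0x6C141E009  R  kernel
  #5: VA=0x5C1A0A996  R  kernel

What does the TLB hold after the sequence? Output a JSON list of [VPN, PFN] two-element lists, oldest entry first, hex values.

Per-access translation:
#0 VA=0x643000FF3 (r,kernel):
  lvl0: tbl 0x11, slot 25 ⇒ 0x13007 (P1/RW1/US1/PS0)
  lvl1: tbl 0x13, slot 24 ⇒ 0x14087 (P1/RW1/US1/PS1)
  ⇒ phys 0x14FF3 (huge @L1)  [2 reads]
#1 VA=0xC0406772 (r,kernel):
  lvl0: tbl 0x11, slot 3 ⇒ 0x18007 (P1/RW1/US1/PS0)
  lvl1: tbl 0x18, slot 2 ⇒ 0x1A007 (P1/RW1/US1/PS0)
  lvl2: tbl 0x1A, slot 6 ⇒ 0x1D007 (P1/RW1/US1/PS0)
  ⇒ phys 0x1D772  [3 reads]
#2 VA=0x103A00E2E (r,kernel):
  lvl0: tbl 0x11, slot 4 ⇒ 0x1E007 (P1/RW1/US1/PS0)
  lvl1: tbl 0x1E, slot 29 ⇒ 0x20087 (P1/RW1/US1/PS1)
  ⇒ phys 0x20E2E (huge @L1)  [2 reads]
#3 VA=0x4C0000A0B (r,kernel):
  lvl0: tbl 0x11, slot 19 ⇒ 0x8006 (P0/RW1/US1/PS0)
  ✗ PAGE_NOT_PRESENT  [1 reads]
#4 VA=0x6C141E009 (r,kernel):
  lvl0: tbl 0x11, slot 27 ⇒ 0x23007 (P1/RW1/US1/PS0)
  lvl1: tbl 0x23, slot 10 ⇒ 0x24007 (P1/RW1/US1/PS0)
  lvl2: tbl 0x24, slot 30 ⇒ 0x27007 (P1/RW1/US1/PS0)
  ⇒ phys 0x27009  [3 reads]
#5 VA=0x5C1A0A996 (r,kernel):
  lvl0: tbl 0x11, slot 23 ⇒ 0x2B007 (P1/RW1/US1/PS0)
  lvl1: tbl 0x2B, slot 13 ⇒ 0x2F007 (P1/RW1/US1/PS0)
  lvl2: tbl 0x2F, slot 10 ⇒ 0x31007 (P1/RW1/US1/PS0)
  ⇒ phys 0x31996  [3 reads]

TLB: [["0x103A00", "0x20"], ["0x6C141E", "0x27"], ["0x5C1A0A", "0x31"]]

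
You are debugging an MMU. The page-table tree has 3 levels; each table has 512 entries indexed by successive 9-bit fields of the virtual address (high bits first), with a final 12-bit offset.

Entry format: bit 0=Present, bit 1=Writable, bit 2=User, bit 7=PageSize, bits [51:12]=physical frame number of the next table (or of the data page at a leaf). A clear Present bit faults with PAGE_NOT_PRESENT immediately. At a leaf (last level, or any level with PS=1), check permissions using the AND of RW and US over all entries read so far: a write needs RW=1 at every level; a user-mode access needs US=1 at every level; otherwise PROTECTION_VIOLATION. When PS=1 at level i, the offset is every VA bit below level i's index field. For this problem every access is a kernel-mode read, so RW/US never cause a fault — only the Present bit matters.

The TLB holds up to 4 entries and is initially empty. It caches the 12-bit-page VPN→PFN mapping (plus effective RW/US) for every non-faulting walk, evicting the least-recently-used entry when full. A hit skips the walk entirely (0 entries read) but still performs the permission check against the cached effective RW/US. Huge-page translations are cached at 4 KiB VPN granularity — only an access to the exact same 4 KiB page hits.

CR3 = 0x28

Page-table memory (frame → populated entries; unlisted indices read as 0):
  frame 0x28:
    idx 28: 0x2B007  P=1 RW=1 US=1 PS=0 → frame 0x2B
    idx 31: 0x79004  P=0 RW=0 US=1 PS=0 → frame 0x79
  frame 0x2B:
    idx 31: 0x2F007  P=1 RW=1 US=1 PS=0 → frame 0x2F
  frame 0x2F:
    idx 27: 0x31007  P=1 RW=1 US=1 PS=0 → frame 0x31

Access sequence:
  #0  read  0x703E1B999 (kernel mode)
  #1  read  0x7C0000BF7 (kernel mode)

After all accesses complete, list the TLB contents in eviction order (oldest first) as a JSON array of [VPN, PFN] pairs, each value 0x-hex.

Walk each access:
#0 VA=0x703E1B999 (r,kernel):
  [0] read 0x28 idx=28: raw=0x2B007 flags P=1 W=1 U=1 S=0
  [1] read 0x2B idx=31: raw=0x2F007 flags P=1 W=1 U=1 S=0
  [2] read 0x2F idx=27: raw=0x31007 flags P=1 W=1 U=1 S=0
  → PA=0x31999  (3 entries read)
#1 VA=0x7C0000BF7 (r,kernel):
  [0] read 0x28 idx=31: raw=0x79004 flags P=0 W=0 U=1 S=0
  → PAGE_NOT_PRESENT  (1 entries read)

TLB: [["0x703E1B", "0x31"]]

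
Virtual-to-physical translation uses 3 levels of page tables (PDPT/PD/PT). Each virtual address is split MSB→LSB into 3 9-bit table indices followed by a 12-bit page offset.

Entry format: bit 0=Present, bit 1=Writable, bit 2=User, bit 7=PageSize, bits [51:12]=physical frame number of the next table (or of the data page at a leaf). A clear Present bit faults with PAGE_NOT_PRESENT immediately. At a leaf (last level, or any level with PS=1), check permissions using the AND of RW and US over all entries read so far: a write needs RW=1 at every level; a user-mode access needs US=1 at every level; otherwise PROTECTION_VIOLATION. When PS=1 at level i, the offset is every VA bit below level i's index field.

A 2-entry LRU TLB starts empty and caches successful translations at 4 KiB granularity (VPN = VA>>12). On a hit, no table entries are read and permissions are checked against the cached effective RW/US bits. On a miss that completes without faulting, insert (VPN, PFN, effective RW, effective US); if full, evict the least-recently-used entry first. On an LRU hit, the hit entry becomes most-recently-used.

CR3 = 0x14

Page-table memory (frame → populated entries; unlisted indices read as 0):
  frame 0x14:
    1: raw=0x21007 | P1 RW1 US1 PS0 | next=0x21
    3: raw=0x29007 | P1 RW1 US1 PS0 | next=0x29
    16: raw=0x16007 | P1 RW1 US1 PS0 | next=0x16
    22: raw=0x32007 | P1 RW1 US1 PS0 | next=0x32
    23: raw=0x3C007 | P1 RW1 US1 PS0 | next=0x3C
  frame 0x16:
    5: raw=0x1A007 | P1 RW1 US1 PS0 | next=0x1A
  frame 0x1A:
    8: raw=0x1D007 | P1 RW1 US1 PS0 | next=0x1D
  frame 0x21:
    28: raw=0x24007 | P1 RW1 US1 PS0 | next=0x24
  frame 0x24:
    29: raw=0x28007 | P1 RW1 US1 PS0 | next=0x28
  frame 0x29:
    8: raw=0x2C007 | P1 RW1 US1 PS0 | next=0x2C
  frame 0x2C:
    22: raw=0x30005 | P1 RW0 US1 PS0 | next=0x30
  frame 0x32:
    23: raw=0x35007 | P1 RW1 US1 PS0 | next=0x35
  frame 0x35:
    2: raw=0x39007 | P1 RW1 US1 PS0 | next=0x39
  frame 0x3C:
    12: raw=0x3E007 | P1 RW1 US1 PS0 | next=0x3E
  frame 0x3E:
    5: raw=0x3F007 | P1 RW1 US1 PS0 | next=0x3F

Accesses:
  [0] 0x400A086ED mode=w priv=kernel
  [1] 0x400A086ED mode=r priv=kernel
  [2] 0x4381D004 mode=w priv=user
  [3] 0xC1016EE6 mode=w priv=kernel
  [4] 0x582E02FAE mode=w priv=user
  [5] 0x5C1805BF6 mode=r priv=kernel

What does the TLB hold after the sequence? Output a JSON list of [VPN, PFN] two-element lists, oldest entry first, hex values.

Walk each access:
#0 VA=0x400A086ED (w,kernel):
  L0: frame=0x14 idx=16 entry=0x16007 [P=1 RW=1 US=1 PS=0]
  L1: frame=0x16 idx=5 entry=0x1A007 [P=1 RW=1 US=1 PS=0]
  L2: frame=0x1A idx=8 entry=0x1D007 [P=1 RW=1 US=1 PS=0]
  ✓ 0x1D6ED  — 3 lookups
#1 VA=0x400A086ED (r,kernel):
  TLB hit vpn=0x400A08 → PA=0x1D6ED
#2 VA=0x4381D004 (w,user):
  L0: frame=0x14 idx=1 entry=0x21007 [P=1 RW=1 US=1 PS=0]
  L1: frame=0x21 idx=28 entry=0x24007 [P=1 RW=1 US=1 PS=0]
  L2: frame=0x24 idx=29 entry=0x28007 [P=1 RW=1 US=1 PS=0]
  ✓ 0x28004  — 3 lookups
#3 VA=0xC1016EE6 (w,kernel):
  L0: frame=0x14 idx=3 entry=0x29007 [P=1 RW=1 US=1 PS=0]
  L1: frame=0x29 idx=8 entry=0x2C007 [P=1 RW=1 US=1 PS=0]
  L2: frame=0x2C idx=22 entry=0x30005 [P=1 RW=0 US=1 PS=0]
  ✗ PROTECTION_VIOLATION  [3 reads]
#4 VA=0x582E02FAE (w,user):
  L0: frame=0x14 idx=22 entry=0x32007 [P=1 RW=1 US=1 PS=0]
  L1: frame=0x32 idx=23 entry=0x35007 [P=1 RW=1 US=1 PS=0]
  L2: frame=0x35 idx=2 entry=0x39007 [P=1 RW=1 US=1 PS=0]
  ✓ 0x39FAE  — 3 lookups
#5 VA=0x5C1805BF6 (r,kernel):
  L0: frame=0x14 idx=23 entry=0x3C007 [P=1 RW=1 US=1 PS=0]
  L1: frame=0x3C idx=12 entry=0x3E007 [P=1 RW=1 US=1 PS=0]
  L2: frame=0x3E idx=5 entry=0x3F007 [P=1 RW=1 US=1 PS=0]
  ✓ 0x3FBF6  — 3 lookups

TLB: [["0x582E02", "0x39"], ["0x5C1805", "0x3F"]]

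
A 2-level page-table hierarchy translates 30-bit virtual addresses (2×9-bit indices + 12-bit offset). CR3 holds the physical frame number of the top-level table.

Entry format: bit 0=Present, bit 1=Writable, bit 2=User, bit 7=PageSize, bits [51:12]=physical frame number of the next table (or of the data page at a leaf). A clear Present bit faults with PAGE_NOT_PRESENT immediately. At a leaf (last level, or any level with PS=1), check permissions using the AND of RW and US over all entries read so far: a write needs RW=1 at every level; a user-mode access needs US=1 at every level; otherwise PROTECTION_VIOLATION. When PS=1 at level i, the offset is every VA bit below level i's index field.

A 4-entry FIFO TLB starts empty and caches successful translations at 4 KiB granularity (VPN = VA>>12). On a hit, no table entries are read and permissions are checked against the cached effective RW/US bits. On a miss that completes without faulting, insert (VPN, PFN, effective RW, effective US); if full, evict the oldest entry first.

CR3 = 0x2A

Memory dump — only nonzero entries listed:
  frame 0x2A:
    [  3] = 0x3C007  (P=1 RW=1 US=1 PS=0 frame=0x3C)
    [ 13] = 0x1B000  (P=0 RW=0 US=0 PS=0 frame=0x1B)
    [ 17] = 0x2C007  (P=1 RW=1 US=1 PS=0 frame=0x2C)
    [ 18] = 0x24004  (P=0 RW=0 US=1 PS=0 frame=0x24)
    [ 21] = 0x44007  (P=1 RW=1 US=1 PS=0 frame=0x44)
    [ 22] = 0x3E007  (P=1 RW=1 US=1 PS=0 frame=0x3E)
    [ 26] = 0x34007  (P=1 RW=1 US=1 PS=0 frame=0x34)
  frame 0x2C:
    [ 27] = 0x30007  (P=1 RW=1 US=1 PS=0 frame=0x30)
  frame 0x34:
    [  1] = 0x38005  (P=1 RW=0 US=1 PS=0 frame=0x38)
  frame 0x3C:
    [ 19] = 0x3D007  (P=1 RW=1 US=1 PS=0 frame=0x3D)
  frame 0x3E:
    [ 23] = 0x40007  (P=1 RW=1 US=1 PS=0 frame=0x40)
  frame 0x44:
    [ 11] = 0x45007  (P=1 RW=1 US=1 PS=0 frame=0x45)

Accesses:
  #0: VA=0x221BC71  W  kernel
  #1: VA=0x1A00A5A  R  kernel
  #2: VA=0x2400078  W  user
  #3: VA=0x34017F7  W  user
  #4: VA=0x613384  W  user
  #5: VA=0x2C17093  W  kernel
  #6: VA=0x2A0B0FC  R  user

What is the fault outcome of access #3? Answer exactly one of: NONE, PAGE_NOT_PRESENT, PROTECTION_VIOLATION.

Walk each access:
#0 VA=0x221BC71 (w,kernel):
  L0 @0x2A[17] → 0x2C007  P=1,RW=1,US=1,PS=0
  L1 @0x2C[27] → 0x30007  P=1,RW=1,US=1,PS=0
  ✓ 0x30C71  — 2 lookups
#1 VA=0x1A00A5A (r,kernel):
  L0 @0x2A[13] → 0x1B000  P=0,RW=0,US=0,PS=0
  ⇒ fault: PAGE_NOT_PRESENT  — 1 lookups
#2 VA=0x2400078 (w,user):
  L0 @0x2A[18] → 0x24004  P=0,RW=0,US=1,PS=0
  ⇒ fault: PAGE_NOT_PRESENT  — 1 lookups
#3 VA=0x34017F7 (w,user):
  L0 @0x2A[26] → 0x34007  P=1,RW=1,US=1,PS=0
  L1 @0x34[1] → 0x38005  P=1,RW=0,US=1,PS=0
  ⇒ fault: PROTECTION_VIOLATION  — 2 lookups
#4 VA=0x613384 (w,user):
  L0 @0x2A[3] → 0x3C007  P=1,RW=1,US=1,PS=0
  L1 @0x3C[19] → 0x3D007  P=1,RW=1,US=1,PS=0
  ✓ 0x3D384  — 2 lookups
#5 VA=0x2C17093 (w,kernel):
  L0 @0x2A[22] → 0x3E007  P=1,RW=1,US=1,PS=0
  L1 @0x3E[23] → 0x40007  P=1,RW=1,US=1,PS=0
  ✓ 0x40093  — 2 lookups
#6 VA=0x2A0B0FC (r,user):
  L0 @0x2A[21] → 0x44007  P=1,RW=1,US=1,PS=0
  L1 @0x44[11] → 0x45007  P=1,RW=1,US=1,PS=0
  ✓ 0x450FC  — 2 lookups

Access #3 fault: PROTECTION_VIOLATION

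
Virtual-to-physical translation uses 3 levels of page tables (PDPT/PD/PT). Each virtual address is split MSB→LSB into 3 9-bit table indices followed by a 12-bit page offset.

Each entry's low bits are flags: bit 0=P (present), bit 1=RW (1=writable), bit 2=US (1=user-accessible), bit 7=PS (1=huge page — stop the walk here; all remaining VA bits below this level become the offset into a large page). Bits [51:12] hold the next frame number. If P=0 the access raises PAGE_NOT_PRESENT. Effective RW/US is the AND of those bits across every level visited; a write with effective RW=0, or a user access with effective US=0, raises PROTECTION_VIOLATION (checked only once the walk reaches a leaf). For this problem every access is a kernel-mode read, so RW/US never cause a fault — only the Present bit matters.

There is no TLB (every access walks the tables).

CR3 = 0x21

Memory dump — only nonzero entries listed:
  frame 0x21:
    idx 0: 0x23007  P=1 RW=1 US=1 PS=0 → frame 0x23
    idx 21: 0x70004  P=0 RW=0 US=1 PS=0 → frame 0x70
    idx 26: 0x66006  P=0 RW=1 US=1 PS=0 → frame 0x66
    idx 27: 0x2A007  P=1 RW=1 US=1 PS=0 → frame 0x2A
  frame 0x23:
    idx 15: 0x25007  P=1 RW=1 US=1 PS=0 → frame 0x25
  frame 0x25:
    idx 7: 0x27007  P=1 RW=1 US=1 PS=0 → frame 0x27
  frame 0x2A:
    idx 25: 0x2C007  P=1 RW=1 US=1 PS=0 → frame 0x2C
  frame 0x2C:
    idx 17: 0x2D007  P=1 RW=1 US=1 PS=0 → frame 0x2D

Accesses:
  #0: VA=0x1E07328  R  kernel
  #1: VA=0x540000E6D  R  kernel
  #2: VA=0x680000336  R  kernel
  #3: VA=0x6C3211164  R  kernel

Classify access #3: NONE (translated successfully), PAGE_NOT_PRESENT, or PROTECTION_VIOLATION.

Walk each access:
#0 VA=0x1E07328 (r,kernel):
  L0 @0x21[0] → 0x23007  P=1,RW=1,US=1,PS=0
  L1 @0x23[15] → 0x25007  P=1,RW=1,US=1,PS=0
  L2 @0x25[7] → 0x27007  P=1,RW=1,US=1,PS=0
  → PA=0x27328  (3 entries read)
#1 VA=0x540000E6D (r,kernel):
  L0 @0x21[21] → 0x70004  P=0,RW=0,US=1,PS=0
  ⇒ fault: PAGE_NOT_PRESENT  — 1 lookups
#2 VA=0x680000336 (r,kernel):
  L0 @0x21[26] → 0x66006  P=0,RW=1,US=1,PS=0
  ⇒ fault: PAGE_NOT_PRESENT  — 1 lookups
#3 VA=0x6C3211164 (r,kernel):
  L0 @0x21[27] → 0x2A007  P=1,RW=1,US=1,PS=0
  L1 @0x2A[25] → 0x2C007  P=1,RW=1,US=1,PS=0
  L2 @0x2C[17] → 0x2D007  P=1,RW=1,US=1,PS=0
  → PA=0x2D164  (3 entries read)

Access #3 fault: NONE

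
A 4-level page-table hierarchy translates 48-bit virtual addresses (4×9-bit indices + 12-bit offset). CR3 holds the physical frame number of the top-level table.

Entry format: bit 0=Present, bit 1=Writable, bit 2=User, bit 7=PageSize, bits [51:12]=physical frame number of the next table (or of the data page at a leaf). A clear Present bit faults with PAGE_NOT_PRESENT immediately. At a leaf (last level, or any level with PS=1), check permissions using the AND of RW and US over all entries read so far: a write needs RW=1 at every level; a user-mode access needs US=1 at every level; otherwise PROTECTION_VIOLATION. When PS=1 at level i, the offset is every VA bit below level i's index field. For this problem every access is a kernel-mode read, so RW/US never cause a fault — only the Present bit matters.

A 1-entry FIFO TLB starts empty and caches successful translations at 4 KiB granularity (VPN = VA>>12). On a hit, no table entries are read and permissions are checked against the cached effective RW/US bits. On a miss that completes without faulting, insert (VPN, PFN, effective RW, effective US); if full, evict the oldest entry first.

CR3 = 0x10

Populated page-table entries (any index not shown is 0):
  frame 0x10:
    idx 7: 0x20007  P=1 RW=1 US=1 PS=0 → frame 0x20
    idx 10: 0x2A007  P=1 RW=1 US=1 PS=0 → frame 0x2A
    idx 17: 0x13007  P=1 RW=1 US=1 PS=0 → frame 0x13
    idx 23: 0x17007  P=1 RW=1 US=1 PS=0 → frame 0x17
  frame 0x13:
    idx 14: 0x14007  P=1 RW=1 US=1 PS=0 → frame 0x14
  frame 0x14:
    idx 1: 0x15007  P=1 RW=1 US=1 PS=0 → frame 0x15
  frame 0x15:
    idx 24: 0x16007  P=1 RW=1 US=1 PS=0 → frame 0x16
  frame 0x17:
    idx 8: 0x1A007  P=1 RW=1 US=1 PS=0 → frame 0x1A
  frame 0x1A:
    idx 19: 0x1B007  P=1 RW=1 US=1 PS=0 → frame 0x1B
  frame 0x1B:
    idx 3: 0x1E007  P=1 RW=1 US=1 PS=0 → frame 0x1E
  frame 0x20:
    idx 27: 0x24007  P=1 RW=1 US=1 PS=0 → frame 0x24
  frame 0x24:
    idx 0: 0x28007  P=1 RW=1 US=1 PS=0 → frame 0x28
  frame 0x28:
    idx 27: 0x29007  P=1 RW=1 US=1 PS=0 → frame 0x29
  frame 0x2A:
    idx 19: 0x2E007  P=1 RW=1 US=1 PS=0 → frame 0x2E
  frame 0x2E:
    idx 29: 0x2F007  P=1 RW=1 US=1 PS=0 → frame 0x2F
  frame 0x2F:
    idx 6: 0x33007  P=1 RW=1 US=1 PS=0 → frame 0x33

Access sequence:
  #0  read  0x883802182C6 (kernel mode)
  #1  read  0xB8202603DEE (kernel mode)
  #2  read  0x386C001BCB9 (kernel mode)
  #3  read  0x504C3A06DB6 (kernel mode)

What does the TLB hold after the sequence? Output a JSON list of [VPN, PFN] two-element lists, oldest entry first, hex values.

Per-access translation:
#0 VA=0x883802182C6 (r,kernel):
  lvl0: tbl 0x10, slot 17 ⇒ 0x13007 (P1/RW1/US1/PS0)
  lvl1: tbl 0x13, slot 14 ⇒ 0x14007 (P1/RW1/US1/PS0)
  lvl2: tbl 0x14, slot 1 ⇒ 0x15007 (P1/RW1/US1/PS0)
  lvl3: tbl 0x15, slot 24 ⇒ 0x16007 (P1/RW1/US1/PS0)
  ⇒ phys 0x162C6  [4 reads]
#1 VA=0xB8202603DEE (r,kernel):
  lvl0: tbl 0x10, slot 23 ⇒ 0x17007 (P1/RW1/US1/PS0)
  lvl1: tbl 0x17, slot 8 ⇒ 0x1A007 (P1/RW1/US1/PS0)
  lvl2: tbl 0x1A, slot 19 ⇒ 0x1B007 (P1/RW1/US1/PS0)
  lvl3: tbl 0x1B, slot 3 ⇒ 0x1E007 (P1/RW1/US1/PS0)
  ⇒ phys 0x1EDEE  [4 reads]
#2 VA=0x386C001BCB9 (r,kernel):
  lvl0: tbl 0x10, slot 7 ⇒ 0x20007 (P1/RW1/US1/PS0)
  lvl1: tbl 0x20, slot 27 ⇒ 0x24007 (P1/RW1/US1/PS0)
  lvl2: tbl 0x24, slot 0 ⇒ 0x28007 (P1/RW1/US1/PS0)
  lvl3: tbl 0x28, slot 27 ⇒ 0x29007 (P1/RW1/US1/PS0)
  ⇒ phys 0x29CB9  [4 reads]
#3 VA=0x504C3A06DB6 (r,kernel):
  lvl0: tbl 0x10, slot 10 ⇒ 0x2A007 (P1/RW1/US1/PS0)
  lvl1: tbl 0x2A, slot 19 ⇒ 0x2E007 (P1/RW1/US1/PS0)
  lvl2: tbl 0x2E, slot 29 ⇒ 0x2F007 (P1/RW1/US1/PS0)
  lvl3: tbl 0x2F, slot 6 ⇒ 0x33007 (P1/RW1/US1/PS0)
  ⇒ phys 0x33DB6  [4 reads]

TLB: [["0x504C3A06", "0x33"]]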